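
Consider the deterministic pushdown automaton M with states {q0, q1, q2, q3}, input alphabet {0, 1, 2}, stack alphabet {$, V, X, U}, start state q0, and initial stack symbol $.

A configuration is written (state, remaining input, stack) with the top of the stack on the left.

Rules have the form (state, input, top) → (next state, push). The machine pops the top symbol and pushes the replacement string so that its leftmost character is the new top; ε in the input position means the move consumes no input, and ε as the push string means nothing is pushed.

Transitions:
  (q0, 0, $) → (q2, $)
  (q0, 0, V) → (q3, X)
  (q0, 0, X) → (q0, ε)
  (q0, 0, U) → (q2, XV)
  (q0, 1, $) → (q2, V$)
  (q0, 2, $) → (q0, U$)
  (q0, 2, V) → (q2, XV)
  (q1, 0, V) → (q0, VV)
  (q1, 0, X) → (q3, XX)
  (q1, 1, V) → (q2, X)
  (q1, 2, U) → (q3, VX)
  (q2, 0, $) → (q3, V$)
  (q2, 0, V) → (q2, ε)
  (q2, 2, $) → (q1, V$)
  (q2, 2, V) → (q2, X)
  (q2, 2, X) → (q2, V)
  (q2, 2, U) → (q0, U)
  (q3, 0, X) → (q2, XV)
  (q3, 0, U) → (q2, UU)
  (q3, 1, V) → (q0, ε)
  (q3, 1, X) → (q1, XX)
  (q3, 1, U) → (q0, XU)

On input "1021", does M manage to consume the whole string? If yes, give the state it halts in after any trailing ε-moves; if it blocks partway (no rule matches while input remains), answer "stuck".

q2

(q0, 1021, $)
  read 1, top $: go to q2, push V$ → (q2, 021, V$)
  read 0, top V: go to q2, push ε → (q2, 21, $)
  read 2, top $: go to q1, push V$ → (q1, 1, V$)
  read 1, top V: go to q2, push X → (q2, ε, X$)
All input consumed; M is in state q2.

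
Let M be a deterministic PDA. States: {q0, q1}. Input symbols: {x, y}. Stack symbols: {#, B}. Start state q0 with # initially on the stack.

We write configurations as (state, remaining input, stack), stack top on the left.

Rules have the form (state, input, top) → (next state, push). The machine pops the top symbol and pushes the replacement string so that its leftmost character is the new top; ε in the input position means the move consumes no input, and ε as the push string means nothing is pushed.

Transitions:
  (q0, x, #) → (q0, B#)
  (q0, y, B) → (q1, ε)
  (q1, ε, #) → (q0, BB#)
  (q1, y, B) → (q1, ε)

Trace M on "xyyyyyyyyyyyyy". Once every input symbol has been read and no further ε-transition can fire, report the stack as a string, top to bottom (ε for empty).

(q0, xyyyyyyyyyyyyy, #)
  read x, top #: go to q0, push B# → (q0, yyyyyyyyyyyyy, B#)
  read y, top B: go to q1, push ε → (q1, yyyyyyyyyyyy, #)
  ε-move, top #: go to q0, push BB# → (q0, yyyyyyyyyyyy, BB#)
  read y, top B: go to q1, push ε → (q1, yyyyyyyyyyy, B#)
  read y, top B: go to q1, push ε → (q1, yyyyyyyyyy, #)
  ε-move, top #: go to q0, push BB# → (q0, yyyyyyyyyy, BB#)
  read y, top B: go to q1, push ε → (q1, yyyyyyyyy, B#)
  read y, top B: go to q1, push ε → (q1, yyyyyyyy, #)
  ε-move, top #: go to q0, push BB# → (q0, yyyyyyyy, BB#)
  read y, top B: go to q1, push ε → (q1, yyyyyyy, B#)
  read y, top B: go to q1, push ε → (q1, yyyyyy, #)
  ε-move, top #: go to q0, push BB# → (q0, yyyyyy, BB#)
  read y, top B: go to q1, push ε → (q1, yyyyy, B#)
  read y, top B: go to q1, push ε → (q1, yyyy, #)
  ε-move, top #: go to q0, push BB# → (q0, yyyy, BB#)
  read y, top B: go to q1, push ε → (q1, yyy, B#)
  read y, top B: go to q1, push ε → (q1, yy, #)
  ε-move, top #: go to q0, push BB# → (q0, yy, BB#)
  read y, top B: go to q1, push ε → (q1, y, B#)
  read y, top B: go to q1, push ε → (q1, ε, #)
  ε-move, top #: go to q0, push BB# → (q0, ε, BB#)
All input consumed in state q0 with stack BB#.

BB#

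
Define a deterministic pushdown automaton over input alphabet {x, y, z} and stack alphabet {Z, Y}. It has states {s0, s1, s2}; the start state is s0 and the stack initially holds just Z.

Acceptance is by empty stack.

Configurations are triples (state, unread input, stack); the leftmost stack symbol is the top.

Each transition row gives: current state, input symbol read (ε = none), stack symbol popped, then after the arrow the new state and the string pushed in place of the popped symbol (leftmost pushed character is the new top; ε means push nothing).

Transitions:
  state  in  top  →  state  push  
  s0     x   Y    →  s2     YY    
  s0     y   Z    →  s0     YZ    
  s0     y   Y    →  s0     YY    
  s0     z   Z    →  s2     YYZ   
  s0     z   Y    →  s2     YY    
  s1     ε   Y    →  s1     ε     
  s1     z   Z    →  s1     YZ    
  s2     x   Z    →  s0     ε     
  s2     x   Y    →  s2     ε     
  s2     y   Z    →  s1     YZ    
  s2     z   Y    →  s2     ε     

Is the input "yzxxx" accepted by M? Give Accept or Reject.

(s0, yzxxx, Z)
  read y, top Z: go to s0, push YZ → (s0, zxxx, YZ)
  read z, top Y: go to s2, push YY → (s2, xxx, YYZ)
  read x, top Y: go to s2, push ε → (s2, xx, YZ)
  read x, top Y: go to s2, push ε → (s2, x, Z)
  read x, top Z: go to s0, push ε → (s0, ε, ε)
All input consumed and the stack is empty.

Accept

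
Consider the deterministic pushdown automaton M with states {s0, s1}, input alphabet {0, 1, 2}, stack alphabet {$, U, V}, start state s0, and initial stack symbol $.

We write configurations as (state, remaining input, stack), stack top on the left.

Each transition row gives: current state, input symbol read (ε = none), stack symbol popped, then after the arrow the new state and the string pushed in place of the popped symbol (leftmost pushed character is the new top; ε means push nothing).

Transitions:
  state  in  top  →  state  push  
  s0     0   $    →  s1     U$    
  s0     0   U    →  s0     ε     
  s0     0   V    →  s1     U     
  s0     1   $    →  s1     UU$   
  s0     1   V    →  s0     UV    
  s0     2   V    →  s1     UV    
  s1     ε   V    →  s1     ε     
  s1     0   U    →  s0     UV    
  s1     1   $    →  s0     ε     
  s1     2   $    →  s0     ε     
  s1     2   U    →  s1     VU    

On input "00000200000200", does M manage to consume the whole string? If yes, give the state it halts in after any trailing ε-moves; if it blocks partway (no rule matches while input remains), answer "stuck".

(s0, 00000200000200, $) ⊢ (s1, 0000200000200, U$) ⊢ (s0, 000200000200, UV$) ⊢ (s0, 00200000200, V$) ⊢ (s1, 0200000200, U$) ⊢ (s0, 200000200, UV$)
No transition for (s0, 2, top U); M blocks with input 200000200 remaining.

stuck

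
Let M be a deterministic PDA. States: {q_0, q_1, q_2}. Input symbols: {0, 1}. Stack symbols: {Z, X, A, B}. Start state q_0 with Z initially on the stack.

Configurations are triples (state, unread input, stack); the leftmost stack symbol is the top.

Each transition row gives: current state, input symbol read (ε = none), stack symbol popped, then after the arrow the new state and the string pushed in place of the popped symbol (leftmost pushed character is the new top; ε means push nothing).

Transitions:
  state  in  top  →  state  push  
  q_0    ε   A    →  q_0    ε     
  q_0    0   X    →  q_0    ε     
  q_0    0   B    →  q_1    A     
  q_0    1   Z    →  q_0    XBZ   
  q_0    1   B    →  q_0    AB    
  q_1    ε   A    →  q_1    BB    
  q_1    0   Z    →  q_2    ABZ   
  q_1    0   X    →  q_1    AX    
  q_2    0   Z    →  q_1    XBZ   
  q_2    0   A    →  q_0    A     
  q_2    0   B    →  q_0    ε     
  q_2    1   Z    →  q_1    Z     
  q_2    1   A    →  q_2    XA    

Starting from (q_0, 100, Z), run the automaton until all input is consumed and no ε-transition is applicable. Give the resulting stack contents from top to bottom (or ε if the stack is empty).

(q_0, 100, Z)
  read 1, top Z: go to q_0, push XBZ → (q_0, 00, XBZ)
  read 0, top X: go to q_0, push ε → (q_0, 0, BZ)
  read 0, top B: go to q_1, push A → (q_1, ε, AZ)
  ε-move, top A: go to q_1, push BB → (q_1, ε, BBZ)
All input consumed in state q_1 with stack BBZ.

BBZ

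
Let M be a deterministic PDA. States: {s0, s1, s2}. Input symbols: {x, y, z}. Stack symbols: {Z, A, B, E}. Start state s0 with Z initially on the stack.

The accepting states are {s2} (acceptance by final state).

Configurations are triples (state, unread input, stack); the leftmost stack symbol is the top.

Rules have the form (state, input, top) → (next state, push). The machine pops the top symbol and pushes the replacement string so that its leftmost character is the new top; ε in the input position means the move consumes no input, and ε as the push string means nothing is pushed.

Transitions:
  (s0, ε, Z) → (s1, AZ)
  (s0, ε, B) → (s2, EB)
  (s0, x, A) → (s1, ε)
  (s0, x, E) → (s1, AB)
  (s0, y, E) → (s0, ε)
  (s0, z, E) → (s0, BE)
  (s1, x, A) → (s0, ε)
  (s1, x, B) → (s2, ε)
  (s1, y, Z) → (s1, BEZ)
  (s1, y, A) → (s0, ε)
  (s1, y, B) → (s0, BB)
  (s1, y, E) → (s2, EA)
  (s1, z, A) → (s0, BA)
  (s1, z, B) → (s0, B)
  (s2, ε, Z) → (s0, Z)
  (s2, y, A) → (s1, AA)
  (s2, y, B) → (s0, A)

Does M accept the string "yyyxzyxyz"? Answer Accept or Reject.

Reject

(s0, yyyxzyxyz, Z)
  ε-move, top Z: go to s1, push AZ → (s1, yyyxzyxyz, AZ)
  read y, top A: go to s0, push ε → (s0, yyxzyxyz, Z)
  ε-move, top Z: go to s1, push AZ → (s1, yyxzyxyz, AZ)
  read y, top A: go to s0, push ε → (s0, yxzyxyz, Z)
  ε-move, top Z: go to s1, push AZ → (s1, yxzyxyz, AZ)
  read y, top A: go to s0, push ε → (s0, xzyxyz, Z)
  ε-move, top Z: go to s1, push AZ → (s1, xzyxyz, AZ)
  read x, top A: go to s0, push ε → (s0, zyxyz, Z)
  ε-move, top Z: go to s1, push AZ → (s1, zyxyz, AZ)
  read z, top A: go to s0, push BA → (s0, yxyz, BAZ)
  ε-move, top B: go to s2, push EB → (s2, yxyz, EBAZ)
No transition applies at (s2, yxyz, EBAZ); input not fully consumed.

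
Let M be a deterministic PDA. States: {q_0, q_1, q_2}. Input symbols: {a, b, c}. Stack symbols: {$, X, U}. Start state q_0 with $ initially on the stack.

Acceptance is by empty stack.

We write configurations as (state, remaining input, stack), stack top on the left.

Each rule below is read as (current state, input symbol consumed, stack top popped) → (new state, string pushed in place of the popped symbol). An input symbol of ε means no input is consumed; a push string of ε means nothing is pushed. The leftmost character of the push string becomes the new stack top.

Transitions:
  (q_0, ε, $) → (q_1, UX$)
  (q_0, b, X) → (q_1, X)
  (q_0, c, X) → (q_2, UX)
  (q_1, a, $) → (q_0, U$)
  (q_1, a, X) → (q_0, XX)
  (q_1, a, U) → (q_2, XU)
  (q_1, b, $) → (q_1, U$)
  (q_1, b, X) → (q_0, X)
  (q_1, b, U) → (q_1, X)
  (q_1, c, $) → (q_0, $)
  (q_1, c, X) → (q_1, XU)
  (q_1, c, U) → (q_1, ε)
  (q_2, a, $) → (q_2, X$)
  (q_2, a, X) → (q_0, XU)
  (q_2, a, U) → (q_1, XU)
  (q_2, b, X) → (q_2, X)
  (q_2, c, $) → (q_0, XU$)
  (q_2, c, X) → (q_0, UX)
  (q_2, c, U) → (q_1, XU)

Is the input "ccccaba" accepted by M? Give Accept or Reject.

Reject

(q_0, ccccaba, $)
  ε-move, top $: go to q_1, push UX$ → (q_1, ccccaba, UX$)
  read c, top U: go to q_1, push ε → (q_1, cccaba, X$)
  read c, top X: go to q_1, push XU → (q_1, ccaba, XU$)
  read c, top X: go to q_1, push XU → (q_1, caba, XUU$)
  read c, top X: go to q_1, push XU → (q_1, aba, XUUU$)
  read a, top X: go to q_0, push XX → (q_0, ba, XXUUU$)
  read b, top X: go to q_1, push X → (q_1, a, XXUUU$)
  read a, top X: go to q_0, push XX → (q_0, ε, XXXUUU$)
All input consumed; stack is XXXUUU$, not empty, and no further ε-move applies.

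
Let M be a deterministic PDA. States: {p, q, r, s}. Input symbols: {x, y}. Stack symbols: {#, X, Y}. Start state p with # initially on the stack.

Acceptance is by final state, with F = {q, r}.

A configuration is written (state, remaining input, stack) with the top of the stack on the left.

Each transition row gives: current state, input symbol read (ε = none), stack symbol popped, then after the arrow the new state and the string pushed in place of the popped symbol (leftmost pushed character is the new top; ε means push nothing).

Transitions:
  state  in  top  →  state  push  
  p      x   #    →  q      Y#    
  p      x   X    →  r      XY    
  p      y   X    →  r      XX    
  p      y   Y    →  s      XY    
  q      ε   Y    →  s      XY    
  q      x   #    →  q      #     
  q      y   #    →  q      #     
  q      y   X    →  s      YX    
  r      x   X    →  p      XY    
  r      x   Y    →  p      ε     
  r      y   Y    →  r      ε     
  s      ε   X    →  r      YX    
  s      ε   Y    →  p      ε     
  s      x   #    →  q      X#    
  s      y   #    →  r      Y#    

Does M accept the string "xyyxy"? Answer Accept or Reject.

(p, xyyxy, #)
  read x, top #: go to q, push Y# → (q, yyxy, Y#)
  ε-move, top Y: go to s, push XY → (s, yyxy, XY#)
  ε-move, top X: go to r, push YX → (r, yyxy, YXY#)
  read y, top Y: go to r, push ε → (r, yxy, XY#)
No transition applies at (r, yxy, XY#); input not fully consumed.

Reject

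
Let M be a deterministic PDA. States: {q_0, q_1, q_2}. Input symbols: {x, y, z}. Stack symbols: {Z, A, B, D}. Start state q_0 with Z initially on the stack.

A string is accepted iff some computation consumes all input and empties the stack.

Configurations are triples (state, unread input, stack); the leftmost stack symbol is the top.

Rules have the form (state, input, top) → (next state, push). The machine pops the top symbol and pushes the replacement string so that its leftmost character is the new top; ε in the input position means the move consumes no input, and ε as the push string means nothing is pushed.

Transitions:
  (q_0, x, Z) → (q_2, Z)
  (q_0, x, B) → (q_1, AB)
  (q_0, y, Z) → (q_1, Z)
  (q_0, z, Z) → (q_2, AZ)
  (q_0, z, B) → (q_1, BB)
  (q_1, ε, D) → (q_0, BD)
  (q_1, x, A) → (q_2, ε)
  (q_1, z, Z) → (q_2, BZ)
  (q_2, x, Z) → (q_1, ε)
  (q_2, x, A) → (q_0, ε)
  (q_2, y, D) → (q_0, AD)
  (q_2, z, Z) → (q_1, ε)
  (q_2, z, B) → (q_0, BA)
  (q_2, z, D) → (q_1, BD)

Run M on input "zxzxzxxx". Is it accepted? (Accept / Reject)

Accept

(q_0, zxzxzxxx, Z)
  read z, top Z: go to q_2, push AZ → (q_2, xzxzxxx, AZ)
  read x, top A: go to q_0, push ε → (q_0, zxzxxx, Z)
  read z, top Z: go to q_2, push AZ → (q_2, xzxxx, AZ)
  read x, top A: go to q_0, push ε → (q_0, zxxx, Z)
  read z, top Z: go to q_2, push AZ → (q_2, xxx, AZ)
  read x, top A: go to q_0, push ε → (q_0, xx, Z)
  read x, top Z: go to q_2, push Z → (q_2, x, Z)
  read x, top Z: go to q_1, push ε → (q_1, ε, ε)
All input consumed and the stack is empty.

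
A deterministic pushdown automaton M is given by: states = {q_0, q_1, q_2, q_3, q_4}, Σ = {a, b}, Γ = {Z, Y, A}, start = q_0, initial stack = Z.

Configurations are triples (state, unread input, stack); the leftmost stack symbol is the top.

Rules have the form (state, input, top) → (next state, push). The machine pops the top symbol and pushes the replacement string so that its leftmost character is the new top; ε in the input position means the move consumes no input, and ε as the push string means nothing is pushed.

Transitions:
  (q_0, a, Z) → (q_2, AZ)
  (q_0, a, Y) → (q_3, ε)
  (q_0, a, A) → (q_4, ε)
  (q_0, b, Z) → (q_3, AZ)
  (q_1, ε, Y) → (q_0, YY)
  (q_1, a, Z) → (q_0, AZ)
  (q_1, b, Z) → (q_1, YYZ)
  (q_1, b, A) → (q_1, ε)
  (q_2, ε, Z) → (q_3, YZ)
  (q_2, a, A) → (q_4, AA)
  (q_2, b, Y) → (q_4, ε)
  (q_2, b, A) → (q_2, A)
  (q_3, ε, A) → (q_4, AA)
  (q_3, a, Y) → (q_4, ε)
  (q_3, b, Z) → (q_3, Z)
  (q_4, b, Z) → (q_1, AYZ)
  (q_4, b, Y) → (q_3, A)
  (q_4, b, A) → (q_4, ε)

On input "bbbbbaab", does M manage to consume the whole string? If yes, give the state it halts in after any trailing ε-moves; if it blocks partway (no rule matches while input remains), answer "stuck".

(q_0, bbbbbaab, Z)
  read b, top Z: go to q_3, push AZ → (q_3, bbbbaab, AZ)
  ε-move, top A: go to q_4, push AA → (q_4, bbbbaab, AAZ)
  read b, top A: go to q_4, push ε → (q_4, bbbaab, AZ)
  read b, top A: go to q_4, push ε → (q_4, bbaab, Z)
  read b, top Z: go to q_1, push AYZ → (q_1, baab, AYZ)
  read b, top A: go to q_1, push ε → (q_1, aab, YZ)
  ε-move, top Y: go to q_0, push YY → (q_0, aab, YYZ)
  read a, top Y: go to q_3, push ε → (q_3, ab, YZ)
  read a, top Y: go to q_4, push ε → (q_4, b, Z)
  read b, top Z: go to q_1, push AYZ → (q_1, ε, AYZ)
All input consumed; M is in state q_1.

q_1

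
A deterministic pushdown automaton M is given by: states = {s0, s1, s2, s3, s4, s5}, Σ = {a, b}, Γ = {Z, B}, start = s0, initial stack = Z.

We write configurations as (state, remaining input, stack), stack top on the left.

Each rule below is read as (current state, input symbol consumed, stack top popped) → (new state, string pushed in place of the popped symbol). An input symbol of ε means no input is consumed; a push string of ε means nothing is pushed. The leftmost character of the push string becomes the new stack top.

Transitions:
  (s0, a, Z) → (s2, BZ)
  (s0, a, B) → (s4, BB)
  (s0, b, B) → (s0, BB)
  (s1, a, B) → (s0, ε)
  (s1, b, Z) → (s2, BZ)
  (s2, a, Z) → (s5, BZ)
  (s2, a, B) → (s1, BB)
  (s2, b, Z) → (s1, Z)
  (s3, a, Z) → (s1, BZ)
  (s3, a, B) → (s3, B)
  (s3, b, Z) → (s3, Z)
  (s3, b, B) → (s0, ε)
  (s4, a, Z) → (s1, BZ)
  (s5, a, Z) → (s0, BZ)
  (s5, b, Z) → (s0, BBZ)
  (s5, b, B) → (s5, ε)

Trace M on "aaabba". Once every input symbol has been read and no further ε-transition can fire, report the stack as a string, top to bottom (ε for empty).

BBBBZ

(s0, aaabba, Z)
  read a, top Z: go to s2, push BZ → (s2, aabba, BZ)
  read a, top B: go to s1, push BB → (s1, abba, BBZ)
  read a, top B: go to s0, push ε → (s0, bba, BZ)
  read b, top B: go to s0, push BB → (s0, ba, BBZ)
  read b, top B: go to s0, push BB → (s0, a, BBBZ)
  read a, top B: go to s4, push BB → (s4, ε, BBBBZ)
All input consumed in state s4 with stack BBBBZ.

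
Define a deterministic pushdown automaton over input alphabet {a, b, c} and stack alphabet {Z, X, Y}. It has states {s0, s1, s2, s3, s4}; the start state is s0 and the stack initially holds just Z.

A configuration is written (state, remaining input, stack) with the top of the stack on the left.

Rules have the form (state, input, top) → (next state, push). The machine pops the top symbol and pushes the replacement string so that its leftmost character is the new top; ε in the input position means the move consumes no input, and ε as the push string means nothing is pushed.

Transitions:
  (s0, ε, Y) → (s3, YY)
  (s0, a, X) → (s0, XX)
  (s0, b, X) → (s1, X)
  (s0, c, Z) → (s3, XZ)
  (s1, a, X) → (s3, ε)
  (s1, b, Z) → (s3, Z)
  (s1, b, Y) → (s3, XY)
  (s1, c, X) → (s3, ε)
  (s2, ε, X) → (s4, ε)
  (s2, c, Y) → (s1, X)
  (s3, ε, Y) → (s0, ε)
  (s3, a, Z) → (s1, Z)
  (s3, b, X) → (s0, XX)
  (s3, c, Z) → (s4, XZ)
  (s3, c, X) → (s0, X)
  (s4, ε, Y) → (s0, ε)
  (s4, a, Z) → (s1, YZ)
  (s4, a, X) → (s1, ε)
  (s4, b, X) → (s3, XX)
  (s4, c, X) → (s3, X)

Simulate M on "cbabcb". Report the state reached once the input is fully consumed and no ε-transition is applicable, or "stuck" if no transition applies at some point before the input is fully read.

(s0, cbabcb, Z) ⊢ (s3, babcb, XZ) ⊢ (s0, abcb, XXZ) ⊢ (s0, bcb, XXXZ) ⊢ (s1, cb, XXXZ) ⊢ (s3, b, XXZ) ⊢ (s0, ε, XXXZ)
All input consumed; M is in state s0.

s0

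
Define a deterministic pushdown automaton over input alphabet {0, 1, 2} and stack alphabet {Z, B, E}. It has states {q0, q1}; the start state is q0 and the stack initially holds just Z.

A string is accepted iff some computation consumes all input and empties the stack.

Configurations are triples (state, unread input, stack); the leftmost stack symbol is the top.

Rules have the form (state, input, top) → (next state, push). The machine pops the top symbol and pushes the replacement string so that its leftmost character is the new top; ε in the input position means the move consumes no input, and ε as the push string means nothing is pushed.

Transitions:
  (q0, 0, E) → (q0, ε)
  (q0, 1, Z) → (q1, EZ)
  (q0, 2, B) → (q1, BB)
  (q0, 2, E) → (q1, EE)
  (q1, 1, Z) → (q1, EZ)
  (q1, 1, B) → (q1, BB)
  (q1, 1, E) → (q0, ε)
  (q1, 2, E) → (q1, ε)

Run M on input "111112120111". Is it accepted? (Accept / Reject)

Reject

(q0, 111112120111, Z) ⊢ (q1, 11112120111, EZ) ⊢ (q0, 1112120111, Z) ⊢ (q1, 112120111, EZ) ⊢ (q0, 12120111, Z) ⊢ (q1, 2120111, EZ) ⊢ (q1, 120111, Z) ⊢ (q1, 20111, EZ) ⊢ (q1, 0111, Z)
No transition applies at (q1, 0111, Z); input not fully consumed.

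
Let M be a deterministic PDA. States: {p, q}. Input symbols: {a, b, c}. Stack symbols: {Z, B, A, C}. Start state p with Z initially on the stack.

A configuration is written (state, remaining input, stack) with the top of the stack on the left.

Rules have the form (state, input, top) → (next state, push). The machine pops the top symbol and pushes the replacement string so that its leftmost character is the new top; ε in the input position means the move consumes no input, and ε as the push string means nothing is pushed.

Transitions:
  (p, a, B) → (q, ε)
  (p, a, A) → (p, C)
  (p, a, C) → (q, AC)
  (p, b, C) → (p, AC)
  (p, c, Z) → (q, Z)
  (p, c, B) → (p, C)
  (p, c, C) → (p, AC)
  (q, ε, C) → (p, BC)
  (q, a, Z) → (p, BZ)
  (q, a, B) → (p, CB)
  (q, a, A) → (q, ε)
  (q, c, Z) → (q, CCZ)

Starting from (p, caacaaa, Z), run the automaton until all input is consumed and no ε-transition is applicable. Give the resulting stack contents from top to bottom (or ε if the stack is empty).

(p, caacaaa, Z)
  read c, top Z: go to q, push Z → (q, aacaaa, Z)
  read a, top Z: go to p, push BZ → (p, acaaa, BZ)
  read a, top B: go to q, push ε → (q, caaa, Z)
  read c, top Z: go to q, push CCZ → (q, aaa, CCZ)
  ε-move, top C: go to p, push BC → (p, aaa, BCCZ)
  read a, top B: go to q, push ε → (q, aa, CCZ)
  ε-move, top C: go to p, push BC → (p, aa, BCCZ)
  read a, top B: go to q, push ε → (q, a, CCZ)
  ε-move, top C: go to p, push BC → (p, a, BCCZ)
  read a, top B: go to q, push ε → (q, ε, CCZ)
  ε-move, top C: go to p, push BC → (p, ε, BCCZ)
All input consumed in state p with stack BCCZ.

BCCZ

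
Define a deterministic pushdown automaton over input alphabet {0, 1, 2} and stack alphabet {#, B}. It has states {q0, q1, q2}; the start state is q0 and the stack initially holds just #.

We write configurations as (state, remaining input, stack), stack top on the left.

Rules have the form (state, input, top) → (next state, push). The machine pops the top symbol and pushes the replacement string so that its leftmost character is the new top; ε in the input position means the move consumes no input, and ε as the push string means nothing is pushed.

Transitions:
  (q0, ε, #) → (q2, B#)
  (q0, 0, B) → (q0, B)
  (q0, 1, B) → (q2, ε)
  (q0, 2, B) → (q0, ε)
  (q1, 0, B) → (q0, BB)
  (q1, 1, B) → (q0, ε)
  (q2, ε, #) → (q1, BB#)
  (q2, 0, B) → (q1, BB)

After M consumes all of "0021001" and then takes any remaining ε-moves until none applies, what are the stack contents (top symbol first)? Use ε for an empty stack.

(q0, 0021001, #)
  ε-move, top #: go to q2, push B# → (q2, 0021001, B#)
  read 0, top B: go to q1, push BB → (q1, 021001, BB#)
  read 0, top B: go to q0, push BB → (q0, 21001, BBB#)
  read 2, top B: go to q0, push ε → (q0, 1001, BB#)
  read 1, top B: go to q2, push ε → (q2, 001, B#)
  read 0, top B: go to q1, push BB → (q1, 01, BB#)
  read 0, top B: go to q0, push BB → (q0, 1, BBB#)
  read 1, top B: go to q2, push ε → (q2, ε, BB#)
All input consumed in state q2 with stack BB#.

BB#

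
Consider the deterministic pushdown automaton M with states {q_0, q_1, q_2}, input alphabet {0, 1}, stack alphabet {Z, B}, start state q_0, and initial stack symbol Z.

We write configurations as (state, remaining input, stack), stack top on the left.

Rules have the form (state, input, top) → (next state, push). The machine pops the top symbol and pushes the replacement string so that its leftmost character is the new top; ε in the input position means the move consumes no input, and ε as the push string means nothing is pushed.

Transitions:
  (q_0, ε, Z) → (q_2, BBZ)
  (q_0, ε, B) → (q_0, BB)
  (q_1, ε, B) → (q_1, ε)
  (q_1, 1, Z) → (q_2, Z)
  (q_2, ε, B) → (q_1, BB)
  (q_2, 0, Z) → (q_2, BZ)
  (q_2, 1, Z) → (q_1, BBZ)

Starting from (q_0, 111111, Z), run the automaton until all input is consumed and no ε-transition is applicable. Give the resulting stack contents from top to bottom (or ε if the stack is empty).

(q_0, 111111, Z)
  ε-move, top Z: go to q_2, push BBZ → (q_2, 111111, BBZ)
  ε-move, top B: go to q_1, push BB → (q_1, 111111, BBBZ)
  ε-move, top B: go to q_1, push ε → (q_1, 111111, BBZ)
  ε-move, top B: go to q_1, push ε → (q_1, 111111, BZ)
  ε-move, top B: go to q_1, push ε → (q_1, 111111, Z)
  read 1, top Z: go to q_2, push Z → (q_2, 11111, Z)
  read 1, top Z: go to q_1, push BBZ → (q_1, 1111, BBZ)
  ε-move, top B: go to q_1, push ε → (q_1, 1111, BZ)
  ε-move, top B: go to q_1, push ε → (q_1, 1111, Z)
  read 1, top Z: go to q_2, push Z → (q_2, 111, Z)
  read 1, top Z: go to q_1, push BBZ → (q_1, 11, BBZ)
  ε-move, top B: go to q_1, push ε → (q_1, 11, BZ)
  ε-move, top B: go to q_1, push ε → (q_1, 11, Z)
  read 1, top Z: go to q_2, push Z → (q_2, 1, Z)
  read 1, top Z: go to q_1, push BBZ → (q_1, ε, BBZ)
  ε-move, top B: go to q_1, push ε → (q_1, ε, BZ)
  ε-move, top B: go to q_1, push ε → (q_1, ε, Z)
All input consumed in state q_1 with stack Z.

Z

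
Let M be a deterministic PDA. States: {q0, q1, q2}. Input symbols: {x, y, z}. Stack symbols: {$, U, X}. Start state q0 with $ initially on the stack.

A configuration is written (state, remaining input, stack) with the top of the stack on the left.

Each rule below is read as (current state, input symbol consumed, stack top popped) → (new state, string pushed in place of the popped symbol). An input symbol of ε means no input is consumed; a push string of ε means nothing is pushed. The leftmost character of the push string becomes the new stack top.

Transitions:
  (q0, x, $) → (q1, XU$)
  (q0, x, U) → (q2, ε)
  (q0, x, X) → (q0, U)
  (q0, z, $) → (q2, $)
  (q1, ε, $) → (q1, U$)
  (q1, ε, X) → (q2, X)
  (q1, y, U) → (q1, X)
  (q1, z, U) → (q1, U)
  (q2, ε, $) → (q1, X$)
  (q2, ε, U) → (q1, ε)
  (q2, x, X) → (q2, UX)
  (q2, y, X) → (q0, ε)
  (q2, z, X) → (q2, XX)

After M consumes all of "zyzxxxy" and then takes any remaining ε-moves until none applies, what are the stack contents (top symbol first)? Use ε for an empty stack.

$

(q0, zyzxxxy, $) ⊢ (q2, yzxxxy, $) ⊢ (q1, yzxxxy, X$) ⊢ (q2, yzxxxy, X$) ⊢ (q0, zxxxy, $) ⊢ (q2, xxxy, $) ⊢ (q1, xxxy, X$) ⊢ (q2, xxxy, X$) ⊢ (q2, xxy, UX$) ⊢ (q1, xxy, X$) ⊢ (q2, xxy, X$) ⊢ (q2, xy, UX$) ⊢ (q1, xy, X$) ⊢ (q2, xy, X$) ⊢ (q2, y, UX$) ⊢ (q1, y, X$) ⊢ (q2, y, X$) ⊢ (q0, ε, $)
All input consumed in state q0 with stack $.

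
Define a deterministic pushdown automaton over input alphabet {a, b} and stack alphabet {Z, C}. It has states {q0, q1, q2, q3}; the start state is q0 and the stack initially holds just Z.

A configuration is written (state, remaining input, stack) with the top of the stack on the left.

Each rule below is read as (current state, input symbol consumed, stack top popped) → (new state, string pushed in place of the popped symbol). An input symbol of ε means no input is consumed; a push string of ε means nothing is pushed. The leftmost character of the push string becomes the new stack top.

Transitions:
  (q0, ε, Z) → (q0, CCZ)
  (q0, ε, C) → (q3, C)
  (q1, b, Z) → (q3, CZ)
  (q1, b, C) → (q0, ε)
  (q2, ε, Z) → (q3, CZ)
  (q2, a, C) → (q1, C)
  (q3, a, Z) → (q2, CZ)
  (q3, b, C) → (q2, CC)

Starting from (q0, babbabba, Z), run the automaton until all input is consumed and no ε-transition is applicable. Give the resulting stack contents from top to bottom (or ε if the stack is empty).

CCCZ

(q0, babbabba, Z)
  ε-move, top Z: go to q0, push CCZ → (q0, babbabba, CCZ)
  ε-move, top C: go to q3, push C → (q3, babbabba, CCZ)
  read b, top C: go to q2, push CC → (q2, abbabba, CCCZ)
  read a, top C: go to q1, push C → (q1, bbabba, CCCZ)
  read b, top C: go to q0, push ε → (q0, babba, CCZ)
  ε-move, top C: go to q3, push C → (q3, babba, CCZ)
  read b, top C: go to q2, push CC → (q2, abba, CCCZ)
  read a, top C: go to q1, push C → (q1, bba, CCCZ)
  read b, top C: go to q0, push ε → (q0, ba, CCZ)
  ε-move, top C: go to q3, push C → (q3, ba, CCZ)
  read b, top C: go to q2, push CC → (q2, a, CCCZ)
  read a, top C: go to q1, push C → (q1, ε, CCCZ)
All input consumed in state q1 with stack CCCZ.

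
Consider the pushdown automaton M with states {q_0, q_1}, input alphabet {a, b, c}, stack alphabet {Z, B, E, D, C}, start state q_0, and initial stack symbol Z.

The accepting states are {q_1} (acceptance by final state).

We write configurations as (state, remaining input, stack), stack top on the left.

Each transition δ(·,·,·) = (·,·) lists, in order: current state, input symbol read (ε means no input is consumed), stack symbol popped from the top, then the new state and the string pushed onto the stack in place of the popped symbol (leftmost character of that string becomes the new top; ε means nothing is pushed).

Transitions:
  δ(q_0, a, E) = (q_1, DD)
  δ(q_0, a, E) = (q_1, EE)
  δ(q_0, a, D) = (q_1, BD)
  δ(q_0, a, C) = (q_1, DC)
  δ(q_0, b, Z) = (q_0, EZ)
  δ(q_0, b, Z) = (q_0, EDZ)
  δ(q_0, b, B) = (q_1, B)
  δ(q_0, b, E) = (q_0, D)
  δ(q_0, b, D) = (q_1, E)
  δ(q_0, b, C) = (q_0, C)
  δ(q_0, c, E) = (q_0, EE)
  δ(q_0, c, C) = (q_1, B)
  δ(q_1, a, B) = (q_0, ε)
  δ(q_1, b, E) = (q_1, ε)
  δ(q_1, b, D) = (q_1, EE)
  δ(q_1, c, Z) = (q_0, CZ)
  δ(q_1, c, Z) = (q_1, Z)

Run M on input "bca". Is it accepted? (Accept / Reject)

One accepting computation: (q_0, bca, Z) ⊢ (q_0, ca, EZ) ⊢ (q_0, a, EEZ) ⊢ (q_1, ε, DDEZ)
All input consumed and state q_1 ∈ F.

Accept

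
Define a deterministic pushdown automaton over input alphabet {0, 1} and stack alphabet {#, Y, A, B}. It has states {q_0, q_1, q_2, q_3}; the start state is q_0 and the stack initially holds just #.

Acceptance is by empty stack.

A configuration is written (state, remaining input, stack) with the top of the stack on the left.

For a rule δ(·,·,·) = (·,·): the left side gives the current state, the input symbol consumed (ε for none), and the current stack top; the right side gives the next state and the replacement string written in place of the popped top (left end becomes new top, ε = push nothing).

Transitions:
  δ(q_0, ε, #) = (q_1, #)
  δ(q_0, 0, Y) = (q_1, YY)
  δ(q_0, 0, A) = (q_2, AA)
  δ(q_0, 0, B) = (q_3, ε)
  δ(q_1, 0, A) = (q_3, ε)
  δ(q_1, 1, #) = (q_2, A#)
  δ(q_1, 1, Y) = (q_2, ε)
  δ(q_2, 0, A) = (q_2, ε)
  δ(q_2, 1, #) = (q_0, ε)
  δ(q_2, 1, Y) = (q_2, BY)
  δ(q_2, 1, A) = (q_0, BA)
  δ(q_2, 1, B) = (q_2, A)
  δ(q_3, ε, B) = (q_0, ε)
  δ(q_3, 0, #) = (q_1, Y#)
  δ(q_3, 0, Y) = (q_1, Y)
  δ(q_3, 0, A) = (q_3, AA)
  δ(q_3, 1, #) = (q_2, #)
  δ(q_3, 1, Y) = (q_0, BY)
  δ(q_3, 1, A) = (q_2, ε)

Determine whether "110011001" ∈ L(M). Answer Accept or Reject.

(q_0, 110011001, #)
  ε-move, top #: go to q_1, push # → (q_1, 110011001, #)
  read 1, top #: go to q_2, push A# → (q_2, 10011001, A#)
  read 1, top A: go to q_0, push BA → (q_0, 0011001, BA#)
  read 0, top B: go to q_3, push ε → (q_3, 011001, A#)
  read 0, top A: go to q_3, push AA → (q_3, 11001, AA#)
  read 1, top A: go to q_2, push ε → (q_2, 1001, A#)
  read 1, top A: go to q_0, push BA → (q_0, 001, BA#)
  read 0, top B: go to q_3, push ε → (q_3, 01, A#)
  read 0, top A: go to q_3, push AA → (q_3, 1, AA#)
  read 1, top A: go to q_2, push ε → (q_2, ε, A#)
All input consumed; stack is A#, not empty, and no further ε-move applies.

Reject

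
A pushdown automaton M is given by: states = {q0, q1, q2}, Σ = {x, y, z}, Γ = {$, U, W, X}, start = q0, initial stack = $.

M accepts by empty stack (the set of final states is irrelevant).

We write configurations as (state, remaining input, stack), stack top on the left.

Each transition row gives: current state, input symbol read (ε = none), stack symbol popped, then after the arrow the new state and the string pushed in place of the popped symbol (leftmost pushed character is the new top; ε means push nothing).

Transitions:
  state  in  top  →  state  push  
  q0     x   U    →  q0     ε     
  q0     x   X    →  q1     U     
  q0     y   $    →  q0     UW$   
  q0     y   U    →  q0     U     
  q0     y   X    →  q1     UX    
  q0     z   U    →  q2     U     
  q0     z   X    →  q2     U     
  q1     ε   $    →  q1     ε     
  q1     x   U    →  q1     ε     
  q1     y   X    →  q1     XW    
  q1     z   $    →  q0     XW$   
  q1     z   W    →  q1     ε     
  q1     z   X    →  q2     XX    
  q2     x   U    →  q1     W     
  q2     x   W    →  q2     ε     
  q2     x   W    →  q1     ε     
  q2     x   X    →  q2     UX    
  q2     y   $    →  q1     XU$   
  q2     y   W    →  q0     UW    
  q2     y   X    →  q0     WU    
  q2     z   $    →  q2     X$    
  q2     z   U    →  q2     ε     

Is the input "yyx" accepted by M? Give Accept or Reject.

Reject

No computation consumes all input and empties the stack.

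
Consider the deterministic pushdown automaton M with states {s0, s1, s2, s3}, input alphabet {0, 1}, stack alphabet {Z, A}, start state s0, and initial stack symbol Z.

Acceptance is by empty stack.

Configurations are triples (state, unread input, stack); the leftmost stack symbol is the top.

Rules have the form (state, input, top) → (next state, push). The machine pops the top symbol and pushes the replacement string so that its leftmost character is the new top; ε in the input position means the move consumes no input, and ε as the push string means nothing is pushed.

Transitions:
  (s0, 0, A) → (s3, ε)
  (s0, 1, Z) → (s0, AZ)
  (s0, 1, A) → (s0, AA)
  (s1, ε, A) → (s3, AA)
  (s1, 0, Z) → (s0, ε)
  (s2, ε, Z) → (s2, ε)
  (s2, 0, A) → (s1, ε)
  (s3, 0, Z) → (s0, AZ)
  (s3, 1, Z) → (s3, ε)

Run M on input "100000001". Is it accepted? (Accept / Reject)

Accept

(s0, 100000001, Z) ⊢ (s0, 00000001, AZ) ⊢ (s3, 0000001, Z) ⊢ (s0, 000001, AZ) ⊢ (s3, 00001, Z) ⊢ (s0, 0001, AZ) ⊢ (s3, 001, Z) ⊢ (s0, 01, AZ) ⊢ (s3, 1, Z) ⊢ (s3, ε, ε)
All input consumed and the stack is empty.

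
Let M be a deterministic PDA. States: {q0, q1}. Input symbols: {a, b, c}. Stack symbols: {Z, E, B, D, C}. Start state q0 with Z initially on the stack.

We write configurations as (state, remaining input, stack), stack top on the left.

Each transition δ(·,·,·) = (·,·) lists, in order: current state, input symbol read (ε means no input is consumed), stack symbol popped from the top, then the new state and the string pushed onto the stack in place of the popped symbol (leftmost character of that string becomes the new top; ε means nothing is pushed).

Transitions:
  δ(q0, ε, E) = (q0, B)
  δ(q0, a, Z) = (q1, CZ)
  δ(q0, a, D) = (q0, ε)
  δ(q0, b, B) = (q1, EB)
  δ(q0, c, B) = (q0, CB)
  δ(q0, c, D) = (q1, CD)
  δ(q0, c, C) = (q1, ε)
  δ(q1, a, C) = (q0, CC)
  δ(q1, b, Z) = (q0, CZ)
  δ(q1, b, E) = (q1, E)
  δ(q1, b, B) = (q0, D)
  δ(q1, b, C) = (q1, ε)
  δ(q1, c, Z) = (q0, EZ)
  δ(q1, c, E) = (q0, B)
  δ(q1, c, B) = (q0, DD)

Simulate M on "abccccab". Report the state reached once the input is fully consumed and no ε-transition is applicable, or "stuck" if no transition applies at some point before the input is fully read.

stuck

(q0, abccccab, Z)
  read a, top Z: go to q1, push CZ → (q1, bccccab, CZ)
  read b, top C: go to q1, push ε → (q1, ccccab, Z)
  read c, top Z: go to q0, push EZ → (q0, cccab, EZ)
  ε-move, top E: go to q0, push B → (q0, cccab, BZ)
  read c, top B: go to q0, push CB → (q0, ccab, CBZ)
  read c, top C: go to q1, push ε → (q1, cab, BZ)
  read c, top B: go to q0, push DD → (q0, ab, DDZ)
  read a, top D: go to q0, push ε → (q0, b, DZ)
No transition for (q0, b, top D); M blocks with input b remaining.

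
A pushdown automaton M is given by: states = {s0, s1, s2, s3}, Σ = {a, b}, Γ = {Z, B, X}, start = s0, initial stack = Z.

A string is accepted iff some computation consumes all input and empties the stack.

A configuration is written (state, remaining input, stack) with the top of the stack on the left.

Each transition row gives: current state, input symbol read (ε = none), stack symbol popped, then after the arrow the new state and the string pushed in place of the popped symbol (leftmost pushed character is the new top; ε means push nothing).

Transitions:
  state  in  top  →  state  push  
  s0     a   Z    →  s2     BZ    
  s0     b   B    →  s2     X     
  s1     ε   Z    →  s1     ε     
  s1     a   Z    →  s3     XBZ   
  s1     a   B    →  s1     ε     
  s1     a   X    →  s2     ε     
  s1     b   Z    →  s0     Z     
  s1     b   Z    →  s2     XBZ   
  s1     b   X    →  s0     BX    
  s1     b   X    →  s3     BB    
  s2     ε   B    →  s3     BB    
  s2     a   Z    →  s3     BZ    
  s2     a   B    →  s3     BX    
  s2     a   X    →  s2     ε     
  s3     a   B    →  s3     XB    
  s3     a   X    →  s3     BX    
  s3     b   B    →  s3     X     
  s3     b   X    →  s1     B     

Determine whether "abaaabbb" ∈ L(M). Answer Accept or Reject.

No computation consumes all input and empties the stack.

Reject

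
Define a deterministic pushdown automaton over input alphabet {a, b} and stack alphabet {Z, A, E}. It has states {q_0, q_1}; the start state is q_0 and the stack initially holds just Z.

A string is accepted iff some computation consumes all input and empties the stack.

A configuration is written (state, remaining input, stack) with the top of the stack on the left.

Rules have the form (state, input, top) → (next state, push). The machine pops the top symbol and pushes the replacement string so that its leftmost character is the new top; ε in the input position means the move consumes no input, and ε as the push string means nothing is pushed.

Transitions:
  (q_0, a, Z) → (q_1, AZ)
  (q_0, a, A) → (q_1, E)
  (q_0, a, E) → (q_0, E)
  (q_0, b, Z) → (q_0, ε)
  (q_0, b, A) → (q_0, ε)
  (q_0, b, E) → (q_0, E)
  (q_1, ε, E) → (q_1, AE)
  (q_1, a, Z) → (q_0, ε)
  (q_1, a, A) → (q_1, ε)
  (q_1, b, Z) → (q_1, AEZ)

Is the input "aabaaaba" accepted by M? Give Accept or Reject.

Reject

(q_0, aabaaaba, Z)
  read a, top Z: go to q_1, push AZ → (q_1, abaaaba, AZ)
  read a, top A: go to q_1, push ε → (q_1, baaaba, Z)
  read b, top Z: go to q_1, push AEZ → (q_1, aaaba, AEZ)
  read a, top A: go to q_1, push ε → (q_1, aaba, EZ)
  ε-move, top E: go to q_1, push AE → (q_1, aaba, AEZ)
  read a, top A: go to q_1, push ε → (q_1, aba, EZ)
  ε-move, top E: go to q_1, push AE → (q_1, aba, AEZ)
  read a, top A: go to q_1, push ε → (q_1, ba, EZ)
  ε-move, top E: go to q_1, push AE → (q_1, ba, AEZ)
No transition applies at (q_1, ba, AEZ); input not fully consumed.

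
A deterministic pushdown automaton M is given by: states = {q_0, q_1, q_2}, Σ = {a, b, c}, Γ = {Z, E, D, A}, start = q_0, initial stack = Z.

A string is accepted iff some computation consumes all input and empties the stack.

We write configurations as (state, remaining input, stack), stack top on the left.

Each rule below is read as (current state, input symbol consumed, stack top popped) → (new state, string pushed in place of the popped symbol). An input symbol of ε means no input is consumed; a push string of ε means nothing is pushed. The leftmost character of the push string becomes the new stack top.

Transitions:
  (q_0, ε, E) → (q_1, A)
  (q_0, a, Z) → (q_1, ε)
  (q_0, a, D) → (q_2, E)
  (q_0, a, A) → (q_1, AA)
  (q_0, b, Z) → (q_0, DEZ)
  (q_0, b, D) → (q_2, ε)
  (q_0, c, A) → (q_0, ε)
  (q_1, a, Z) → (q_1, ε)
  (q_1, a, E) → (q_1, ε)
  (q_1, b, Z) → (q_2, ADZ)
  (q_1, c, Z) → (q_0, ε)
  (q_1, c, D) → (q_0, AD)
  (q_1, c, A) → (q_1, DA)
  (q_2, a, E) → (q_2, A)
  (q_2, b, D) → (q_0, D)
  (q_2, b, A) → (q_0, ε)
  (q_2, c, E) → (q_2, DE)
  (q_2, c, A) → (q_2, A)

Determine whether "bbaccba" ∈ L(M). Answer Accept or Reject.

(q_0, bbaccba, Z)
  read b, top Z: go to q_0, push DEZ → (q_0, baccba, DEZ)
  read b, top D: go to q_2, push ε → (q_2, accba, EZ)
  read a, top E: go to q_2, push A → (q_2, ccba, AZ)
  read c, top A: go to q_2, push A → (q_2, cba, AZ)
  read c, top A: go to q_2, push A → (q_2, ba, AZ)
  read b, top A: go to q_0, push ε → (q_0, a, Z)
  read a, top Z: go to q_1, push ε → (q_1, ε, ε)
All input consumed and the stack is empty.

Accept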